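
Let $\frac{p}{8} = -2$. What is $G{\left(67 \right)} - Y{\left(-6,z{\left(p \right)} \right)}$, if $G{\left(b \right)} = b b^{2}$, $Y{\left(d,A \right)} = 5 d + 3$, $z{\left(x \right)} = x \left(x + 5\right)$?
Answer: $300790$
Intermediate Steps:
$p = -16$ ($p = 8 \left(-2\right) = -16$)
$z{\left(x \right)} = x \left(5 + x\right)$
$Y{\left(d,A \right)} = 3 + 5 d$
$G{\left(b \right)} = b^{3}$
$G{\left(67 \right)} - Y{\left(-6,z{\left(p \right)} \right)} = 67^{3} - \left(3 + 5 \left(-6\right)\right) = 300763 - \left(3 - 30\right) = 300763 - -27 = 300763 + 27 = 300790$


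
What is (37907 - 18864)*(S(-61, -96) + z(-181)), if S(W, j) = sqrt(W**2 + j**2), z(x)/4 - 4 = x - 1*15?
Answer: -14625024 + 19043*sqrt(12937) ≈ -1.2459e+7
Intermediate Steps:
z(x) = -44 + 4*x (z(x) = 16 + 4*(x - 1*15) = 16 + 4*(x - 15) = 16 + 4*(-15 + x) = 16 + (-60 + 4*x) = -44 + 4*x)
(37907 - 18864)*(S(-61, -96) + z(-181)) = (37907 - 18864)*(sqrt((-61)**2 + (-96)**2) + (-44 + 4*(-181))) = 19043*(sqrt(3721 + 9216) + (-44 - 724)) = 19043*(sqrt(12937) - 768) = 19043*(-768 + sqrt(12937)) = -14625024 + 19043*sqrt(12937)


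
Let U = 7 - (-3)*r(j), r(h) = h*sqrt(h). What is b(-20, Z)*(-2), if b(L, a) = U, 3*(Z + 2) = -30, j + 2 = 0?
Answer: -14 + 12*I*sqrt(2) ≈ -14.0 + 16.971*I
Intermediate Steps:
j = -2 (j = -2 + 0 = -2)
Z = -12 (Z = -2 + (1/3)*(-30) = -2 - 10 = -12)
r(h) = h**(3/2)
U = 7 - 6*I*sqrt(2) (U = 7 - (-3)*(-2)**(3/2) = 7 - (-3)*(-2*I*sqrt(2)) = 7 - 6*I*sqrt(2) ≈ 7.0 - 8.4853*I)
b(L, a) = 7 - 6*I*sqrt(2)
b(-20, Z)*(-2) = (7 - 6*I*sqrt(2))*(-2) = -14 + 12*I*sqrt(2)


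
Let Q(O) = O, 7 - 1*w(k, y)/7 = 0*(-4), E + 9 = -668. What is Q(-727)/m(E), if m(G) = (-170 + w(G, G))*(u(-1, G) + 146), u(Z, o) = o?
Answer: -727/64251 ≈ -0.011315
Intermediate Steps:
E = -677 (E = -9 - 668 = -677)
w(k, y) = 49 (w(k, y) = 49 - 0*(-4) = 49 - 7*0 = 49 + 0 = 49)
m(G) = -17666 - 121*G (m(G) = (-170 + 49)*(G + 146) = -121*(146 + G) = -17666 - 121*G)
Q(-727)/m(E) = -727/(-17666 - 121*(-677)) = -727/(-17666 + 81917) = -727/64251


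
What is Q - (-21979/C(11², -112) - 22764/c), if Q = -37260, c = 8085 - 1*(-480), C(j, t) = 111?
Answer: -11744287987/316905 ≈ -37059.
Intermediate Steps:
c = 8565 (c = 8085 + 480 = 8565)
Q - (-21979/C(11², -112) - 22764/c) = -37260 - (-21979/111 - 22764/8565) = -37260 - (-21979*1/111 - 22764*1/8565) = -37260 - (-21979/111 - 7588/2855) = -37260 - 1*(-63592313/316905) = -37260 + 63592313/316905 = -11744287987/316905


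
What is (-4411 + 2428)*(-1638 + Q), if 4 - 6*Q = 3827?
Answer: 9023311/2 ≈ 4.5117e+6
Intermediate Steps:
Q = -3823/6 (Q = 2/3 - 1/6*3827 = 2/3 - 3827/6 = -3823/6 ≈ -637.17)
(-4411 + 2428)*(-1638 + Q) = (-4411 + 2428)*(-1638 - 3823/6) = -1983*(-13651/6) = 9023311/2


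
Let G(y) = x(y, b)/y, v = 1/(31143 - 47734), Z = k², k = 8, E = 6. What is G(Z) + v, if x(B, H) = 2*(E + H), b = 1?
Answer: 116105/530912 ≈ 0.21869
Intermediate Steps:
x(B, H) = 12 + 2*H (x(B, H) = 2*(6 + H) = 12 + 2*H)
Z = 64 (Z = 8² = 64)
v = -1/16591 (v = 1/(-16591) = -1/16591 ≈ -6.0274e-5)
G(y) = 14/y (G(y) = (12 + 2*1)/y = (12 + 2)/y = 14/y)
G(Z) + v = 14/64 - 1/16591 = 14*(1/64) - 1/16591 = 7/32 - 1/16591 = 116105/530912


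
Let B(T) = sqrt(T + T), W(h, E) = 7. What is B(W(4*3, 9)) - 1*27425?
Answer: -27425 + sqrt(14) ≈ -27421.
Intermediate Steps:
B(T) = sqrt(2)*sqrt(T) (B(T) = sqrt(2*T) = sqrt(2)*sqrt(T))
B(W(4*3, 9)) - 1*27425 = sqrt(2)*sqrt(7) - 1*27425 = sqrt(14) - 27425 = -27425 + sqrt(14)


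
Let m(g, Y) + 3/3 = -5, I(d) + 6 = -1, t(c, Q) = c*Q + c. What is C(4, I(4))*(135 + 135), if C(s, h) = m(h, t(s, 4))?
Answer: -1620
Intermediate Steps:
t(c, Q) = c + Q*c (t(c, Q) = Q*c + c = c + Q*c)
I(d) = -7 (I(d) = -6 - 1 = -7)
m(g, Y) = -6 (m(g, Y) = -1 - 5 = -6)
C(s, h) = -6
C(4, I(4))*(135 + 135) = -6*(135 + 135) = -6*270 = -1620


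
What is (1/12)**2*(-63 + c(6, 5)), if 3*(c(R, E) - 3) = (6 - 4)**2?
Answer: -11/27 ≈ -0.40741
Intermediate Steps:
c(R, E) = 13/3 (c(R, E) = 3 + (6 - 4)**2/3 = 3 + (1/3)*2**2 = 3 + (1/3)*4 = 3 + 4/3 = 13/3)
(1/12)**2*(-63 + c(6, 5)) = (1/12)**2*(-63 + 13/3) = (1/12)**2*(-176/3) = (1/144)*(-176/3) = -11/27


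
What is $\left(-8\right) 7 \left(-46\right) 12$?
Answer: $30912$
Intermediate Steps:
$\left(-8\right) 7 \left(-46\right) 12 = \left(-56\right) \left(-46\right) 12 = 2576 \cdot 12 = 30912$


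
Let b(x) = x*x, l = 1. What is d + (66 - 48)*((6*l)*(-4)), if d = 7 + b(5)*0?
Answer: -425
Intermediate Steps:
b(x) = x**2
d = 7 (d = 7 + 5**2*0 = 7 + 25*0 = 7 + 0 = 7)
d + (66 - 48)*((6*l)*(-4)) = 7 + (66 - 48)*((6*1)*(-4)) = 7 + 18*(6*(-4)) = 7 + 18*(-24) = 7 - 432 = -425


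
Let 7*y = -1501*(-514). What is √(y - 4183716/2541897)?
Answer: √3877115629337859426/5931093 ≈ 331.99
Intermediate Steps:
y = 771514/7 (y = (-1501*(-514))/7 = (⅐)*771514 = 771514/7 ≈ 1.1022e+5)
√(y - 4183716/2541897) = √(771514/7 - 4183716/2541897) = √(771514/7 - 4183716*1/2541897) = √(771514/7 - 1394572/847299) = √(653693278682/5931093) = √3877115629337859426/5931093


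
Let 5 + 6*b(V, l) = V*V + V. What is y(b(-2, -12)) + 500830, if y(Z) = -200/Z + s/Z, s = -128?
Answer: 501486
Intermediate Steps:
b(V, l) = -⅚ + V/6 + V²/6 (b(V, l) = -⅚ + (V*V + V)/6 = -⅚ + (V² + V)/6 = -⅚ + (V + V²)/6 = -⅚ + (V/6 + V²/6) = -⅚ + V/6 + V²/6)
y(Z) = -328/Z (y(Z) = -200/Z - 128/Z = -328/Z)
y(b(-2, -12)) + 500830 = -328/(-⅚ + (⅙)*(-2) + (⅙)*(-2)²) + 500830 = -328/(-⅚ - ⅓ + (⅙)*4) + 500830 = -328/(-⅚ - ⅓ + ⅔) + 500830 = -328/(-½) + 500830 = -328*(-2) + 500830 = 656 + 500830 = 501486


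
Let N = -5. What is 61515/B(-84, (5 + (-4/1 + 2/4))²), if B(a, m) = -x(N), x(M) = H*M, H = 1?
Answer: 12303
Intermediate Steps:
x(M) = M (x(M) = 1*M = M)
B(a, m) = 5 (B(a, m) = -1*(-5) = 5)
61515/B(-84, (5 + (-4/1 + 2/4))²) = 61515/5 = 61515*(⅕) = 12303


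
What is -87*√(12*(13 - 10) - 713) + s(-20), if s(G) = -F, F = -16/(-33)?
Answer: -16/33 - 87*I*√677 ≈ -0.48485 - 2263.7*I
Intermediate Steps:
F = 16/33 (F = -16*(-1/33) = 16/33 ≈ 0.48485)
s(G) = -16/33 (s(G) = -1*16/33 = -16/33)
-87*√(12*(13 - 10) - 713) + s(-20) = -87*√(12*(13 - 10) - 713) - 16/33 = -87*√(12*3 - 713) - 16/33 = -87*√(36 - 713) - 16/33 = -87*I*√677 - 16/33 = -16/33 - 87*I*√677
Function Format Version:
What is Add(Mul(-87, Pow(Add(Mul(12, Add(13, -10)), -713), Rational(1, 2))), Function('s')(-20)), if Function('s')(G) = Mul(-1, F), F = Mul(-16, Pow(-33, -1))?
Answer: Add(Rational(-16, 33), Mul(-87, I, Pow(677, Rational(1, 2)))) ≈ Add(-0.48485, Mul(-2263.7, I))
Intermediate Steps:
F = Rational(16, 33) (F = Mul(-16, Rational(-1, 33)) = Rational(16, 33) ≈ 0.48485)
Function('s')(G) = Rational(-16, 33) (Function('s')(G) = Mul(-1, Rational(16, 33)) = Rational(-16, 33))
Add(Mul(-87, Pow(Add(Mul(12, Add(13, -10)), -713), Rational(1, 2))), Function('s')(-20)) = Add(Mul(-87, Pow(Add(Mul(12, Add(13, -10)), -713), Rational(1, 2))), Rational(-16, 33)) = Add(Mul(-87, Pow(Add(Mul(12, 3), -713), Rational(1, 2))), Rational(-16, 33)) = Add(Mul(-87, Pow(Add(36, -713), Rational(1, 2))), Rational(-16, 33)) = Add(Mul(-87, Pow(-677, Rational(1, 2))), Rational(-16, 33)) = Add(Mul(-87, Mul(I, Pow(677, Rational(1, 2)))), Rational(-16, 33)) = Add(Mul(-87, I, Pow(677, Rational(1, 2))), Rational(-16, 33)) = Add(Rational(-16, 33), Mul(-87, I, Pow(677, Rational(1, 2))))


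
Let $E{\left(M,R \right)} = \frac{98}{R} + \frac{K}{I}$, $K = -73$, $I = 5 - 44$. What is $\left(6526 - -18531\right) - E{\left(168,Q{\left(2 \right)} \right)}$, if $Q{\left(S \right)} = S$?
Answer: $\frac{975239}{39} \approx 25006.0$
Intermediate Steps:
$I = -39$
$E{\left(M,R \right)} = \frac{73}{39} + \frac{98}{R}$ ($E{\left(M,R \right)} = \frac{98}{R} - \frac{73}{-39} = \frac{98}{R} - - \frac{73}{39} = \frac{98}{R} + \frac{73}{39} = \frac{73}{39} + \frac{98}{R}$)
$\left(6526 - -18531\right) - E{\left(168,Q{\left(2 \right)} \right)} = \left(6526 - -18531\right) - \left(\frac{73}{39} + \frac{98}{2}\right) = \left(6526 + 18531\right) - \left(\frac{73}{39} + 98 \cdot \frac{1}{2}\right) = 25057 - \left(\frac{73}{39} + 49\right) = 25057 - \frac{1984}{39} = \frac{975239}{39}$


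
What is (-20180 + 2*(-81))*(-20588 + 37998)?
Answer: -354154220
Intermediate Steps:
(-20180 + 2*(-81))*(-20588 + 37998) = (-20180 - 162)*17410 = -20342*17410 = -354154220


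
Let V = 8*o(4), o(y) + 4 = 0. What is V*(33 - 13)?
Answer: -640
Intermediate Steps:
o(y) = -4 (o(y) = -4 + 0 = -4)
V = -32 (V = 8*(-4) = -32)
V*(33 - 13) = -32*(33 - 13) = -32*20 = -640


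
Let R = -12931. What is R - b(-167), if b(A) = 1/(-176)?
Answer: -2275855/176 ≈ -12931.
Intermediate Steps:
b(A) = -1/176
R - b(-167) = -12931 - 1*(-1/176) = -12931 + 1/176 = -2275855/176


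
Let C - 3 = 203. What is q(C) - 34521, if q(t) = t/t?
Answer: -34520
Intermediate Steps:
C = 206 (C = 3 + 203 = 206)
q(t) = 1
q(C) - 34521 = 1 - 34521 = -34520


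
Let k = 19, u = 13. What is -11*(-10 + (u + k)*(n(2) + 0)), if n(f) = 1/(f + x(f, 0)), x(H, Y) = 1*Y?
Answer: -66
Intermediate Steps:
x(H, Y) = Y
n(f) = 1/f (n(f) = 1/(f + 0) = 1/f)
-11*(-10 + (u + k)*(n(2) + 0)) = -11*(-10 + (13 + 19)*(1/2 + 0)) = -11*(-10 + 32*(½ + 0)) = -11*(-10 + 32*(½)) = -11*(-10 + 16) = -11*6 = -66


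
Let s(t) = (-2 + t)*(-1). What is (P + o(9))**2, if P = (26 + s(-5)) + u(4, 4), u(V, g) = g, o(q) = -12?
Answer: 625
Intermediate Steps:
s(t) = 2 - t
P = 37 (P = (26 + (2 - 1*(-5))) + 4 = (26 + (2 + 5)) + 4 = (26 + 7) + 4 = 33 + 4 = 37)
(P + o(9))**2 = (37 - 12)**2 = 25**2 = 625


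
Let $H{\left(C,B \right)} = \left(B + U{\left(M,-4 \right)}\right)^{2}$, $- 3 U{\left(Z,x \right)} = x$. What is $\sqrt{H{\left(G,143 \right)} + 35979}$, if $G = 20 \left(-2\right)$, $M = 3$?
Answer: $\frac{10 \sqrt{5113}}{3} \approx 238.35$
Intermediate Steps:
$U{\left(Z,x \right)} = - \frac{x}{3}$
$G = -40$
$H{\left(C,B \right)} = \left(\frac{4}{3} + B\right)^{2}$ ($H{\left(C,B \right)} = \left(B - - \frac{4}{3}\right)^{2} = \left(B + \frac{4}{3}\right)^{2} = \left(\frac{4}{3} + B\right)^{2}$)
$\sqrt{H{\left(G,143 \right)} + 35979} = \sqrt{\frac{\left(4 + 3 \cdot 143\right)^{2}}{9} + 35979} = \sqrt{\frac{\left(4 + 429\right)^{2}}{9} + 35979} = \sqrt{\frac{433^{2}}{9} + 35979} = \sqrt{\frac{1}{9} \cdot 187489 + 35979} = \sqrt{\frac{187489}{9} + 35979} = \sqrt{\frac{511300}{9}} = \frac{10 \sqrt{5113}}{3}$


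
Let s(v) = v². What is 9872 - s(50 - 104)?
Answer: 6956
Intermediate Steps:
9872 - s(50 - 104) = 9872 - (50 - 104)² = 9872 - 1*(-54)² = 9872 - 1*2916 = 9872 - 2916 = 6956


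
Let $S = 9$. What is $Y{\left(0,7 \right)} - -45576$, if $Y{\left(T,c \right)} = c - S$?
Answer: $45574$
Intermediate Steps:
$Y{\left(T,c \right)} = -9 + c$ ($Y{\left(T,c \right)} = c - 9 = -9 + c$)
$Y{\left(0,7 \right)} - -45576 = \left(-9 + 7\right) - -45576 = -2 + 45576 = 45574$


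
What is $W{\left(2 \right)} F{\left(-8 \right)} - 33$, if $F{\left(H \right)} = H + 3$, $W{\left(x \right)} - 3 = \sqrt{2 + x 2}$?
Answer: $-48 - 5 \sqrt{6} \approx -60.247$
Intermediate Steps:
$W{\left(x \right)} = 3 + \sqrt{2 + 2 x}$ ($W{\left(x \right)} = 3 + \sqrt{2 + x 2} = 3 + \sqrt{2 + 2 x}$)
$F{\left(H \right)} = 3 + H$
$W{\left(2 \right)} F{\left(-8 \right)} - 33 = \left(3 + \sqrt{2 + 2 \cdot 2}\right) \left(3 - 8\right) - 33 = \left(3 + \sqrt{2 + 4}\right) \left(-5\right) + \left(-52 + 19\right) = \left(3 + \sqrt{6}\right) \left(-5\right) - 33 = \left(-15 - 5 \sqrt{6}\right) - 33 = -48 - 5 \sqrt{6}$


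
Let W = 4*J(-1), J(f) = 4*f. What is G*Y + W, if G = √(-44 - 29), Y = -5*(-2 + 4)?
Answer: -16 - 10*I*√73 ≈ -16.0 - 85.44*I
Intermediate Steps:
Y = -10 (Y = -5*2 = -10)
W = -16 (W = 4*(4*(-1)) = 4*(-4) = -16)
G = I*√73 (G = √(-73) = I*√73 ≈ 8.544*I)
G*Y + W = (I*√73)*(-10) - 16 = -10*I*√73 - 16 = -16 - 10*I*√73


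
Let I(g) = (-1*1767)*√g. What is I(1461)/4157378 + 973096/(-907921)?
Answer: -973096/907921 - 1767*√1461/4157378 ≈ -1.0880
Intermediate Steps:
I(g) = -1767*√g
I(1461)/4157378 + 973096/(-907921) = -1767*√1461/4157378 + 973096/(-907921) = -1767*√1461*(1/4157378) + 973096*(-1/907921) = -1767*√1461/4157378 - 973096/907921 = -973096/907921 - 1767*√1461/4157378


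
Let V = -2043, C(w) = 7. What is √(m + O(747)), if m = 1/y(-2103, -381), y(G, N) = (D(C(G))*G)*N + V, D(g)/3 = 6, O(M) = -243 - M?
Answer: I*√22874054074849451/4806777 ≈ 31.464*I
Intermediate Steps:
D(g) = 18 (D(g) = 3*6 = 18)
y(G, N) = -2043 + 18*G*N (y(G, N) = (18*G)*N - 2043 = 18*G*N - 2043 = -2043 + 18*G*N)
m = 1/14420331 (m = 1/(-2043 + 18*(-2103)*(-381)) = 1/(-2043 + 14422374) = 1/14420331 ≈ 6.9347e-8)
√(m + O(747)) = √(1/14420331 + (-243 - 1*747)) = √(1/14420331 + (-243 - 747)) = √(1/14420331 - 990) = √(-14276127689/14420331) = I*√22874054074849451/4806777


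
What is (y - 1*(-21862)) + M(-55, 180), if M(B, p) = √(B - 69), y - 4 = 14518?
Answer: 36384 + 2*I*√31 ≈ 36384.0 + 11.136*I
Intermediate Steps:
y = 14522 (y = 4 + 14518 = 14522)
M(B, p) = √(-69 + B)
(y - 1*(-21862)) + M(-55, 180) = (14522 - 1*(-21862)) + √(-69 - 55) = (14522 + 21862) + √(-124) = 36384 + 2*I*√31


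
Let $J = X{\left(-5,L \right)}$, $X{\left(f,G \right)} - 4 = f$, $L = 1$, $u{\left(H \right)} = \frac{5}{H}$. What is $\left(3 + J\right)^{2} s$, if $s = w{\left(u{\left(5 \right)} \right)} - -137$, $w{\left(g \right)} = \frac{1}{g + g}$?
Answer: $550$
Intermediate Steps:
$w{\left(g \right)} = \frac{1}{2 g}$
$X{\left(f,G \right)} = 4 + f$
$J = -1$ ($J = 4 - 5 = -1$)
$s = \frac{275}{2}$ ($s = \frac{1}{2 \cdot \frac{5}{5}} - -137 = \frac{1}{2 \cdot 5 \cdot \frac{1}{5}} + 137 = \frac{1}{2 \cdot 1} + 137 = \frac{1}{2} \cdot 1 + 137 = \frac{1}{2} + 137 = \frac{275}{2} \approx 137.5$)
$\left(3 + J\right)^{2} s = \left(3 - 1\right)^{2} \cdot \frac{275}{2} = 2^{2} \cdot \frac{275}{2} = 4 \cdot \frac{275}{2} = 550$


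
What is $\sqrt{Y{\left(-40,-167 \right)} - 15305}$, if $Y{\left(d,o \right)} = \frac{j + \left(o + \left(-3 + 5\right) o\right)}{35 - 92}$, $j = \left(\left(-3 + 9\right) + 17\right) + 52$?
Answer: $\frac{i \sqrt{5522407}}{19} \approx 123.68 i$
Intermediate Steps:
$j = 75$ ($j = \left(6 + 17\right) + 52 = 23 + 52 = 75$)
$Y{\left(d,o \right)} = - \frac{25}{19} - \frac{o}{19}$ ($Y{\left(d,o \right)} = \frac{75 + \left(o + \left(-3 + 5\right) o\right)}{35 - 92} = \frac{75 + \left(o + 2 o\right)}{-57} = \left(75 + 3 o\right) \left(- \frac{1}{57}\right) = - \frac{25}{19} - \frac{o}{19}$)
$\sqrt{Y{\left(-40,-167 \right)} - 15305} = \sqrt{\left(- \frac{25}{19} - - \frac{167}{19}\right) - 15305} = \sqrt{\left(- \frac{25}{19} + \frac{167}{19}\right) - 15305} = \sqrt{\frac{142}{19} - 15305} = \sqrt{- \frac{290653}{19}} = \frac{i \sqrt{5522407}}{19}$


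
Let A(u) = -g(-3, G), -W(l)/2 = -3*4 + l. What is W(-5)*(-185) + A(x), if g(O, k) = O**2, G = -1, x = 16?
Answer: -6299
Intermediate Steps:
W(l) = 24 - 2*l (W(l) = -2*(-3*4 + l) = -2*(-12 + l) = 24 - 2*l)
A(u) = -9 (A(u) = -1*(-3)**2 = -1*9 = -9)
W(-5)*(-185) + A(x) = (24 - 2*(-5))*(-185) - 9 = (24 + 10)*(-185) - 9 = 34*(-185) - 9 = -6290 - 9 = -6299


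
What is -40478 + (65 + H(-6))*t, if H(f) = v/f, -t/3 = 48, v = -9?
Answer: -50054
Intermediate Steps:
t = -144 (t = -3*48 = -144)
H(f) = -9/f
-40478 + (65 + H(-6))*t = -40478 + (65 - 9/(-6))*(-144) = -40478 + (65 - 9*(-⅙))*(-144) = -40478 + (65 + 3/2)*(-144) = -40478 + (133/2)*(-144) = -40478 - 9576 = -50054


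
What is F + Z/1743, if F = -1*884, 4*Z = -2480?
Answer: -1541432/1743 ≈ -884.36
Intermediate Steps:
Z = -620 (Z = (¼)*(-2480) = -620)
F = -884
F + Z/1743 = -884 - 620/1743 = -1541432/1743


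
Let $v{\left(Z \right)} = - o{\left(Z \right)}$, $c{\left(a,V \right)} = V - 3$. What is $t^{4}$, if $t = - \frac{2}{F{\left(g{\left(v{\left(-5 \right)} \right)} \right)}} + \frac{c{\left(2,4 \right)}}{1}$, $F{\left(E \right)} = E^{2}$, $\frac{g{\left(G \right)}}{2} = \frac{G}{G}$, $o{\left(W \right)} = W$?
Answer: $\frac{1}{16} \approx 0.0625$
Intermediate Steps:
$c{\left(a,V \right)} = -3 + V$
$v{\left(Z \right)} = - Z$
$g{\left(G \right)} = 2$ ($g{\left(G \right)} = 2 \frac{G}{G} = 2 \cdot 1 = 2$)
$t = \frac{1}{2}$ ($t = - \frac{2}{2^{2}} + \frac{-3 + 4}{1} = - \frac{2}{4} + 1 \cdot 1 = \left(-2\right) \frac{1}{4} + 1 = - \frac{1}{2} + 1 = \frac{1}{2} \approx 0.5$)
$t^{4} = \left(\frac{1}{2}\right)^{4} = \frac{1}{16}$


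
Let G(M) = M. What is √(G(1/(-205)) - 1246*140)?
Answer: I*√7330841205/205 ≈ 417.66*I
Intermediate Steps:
√(G(1/(-205)) - 1246*140) = √(1/(-205) - 1246*140) = √(-1/205 - 174440) = √(-35760201/205) = I*√7330841205/205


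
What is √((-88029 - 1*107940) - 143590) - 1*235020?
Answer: -235020 + I*√339559 ≈ -2.3502e+5 + 582.72*I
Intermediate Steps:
√((-88029 - 1*107940) - 143590) - 1*235020 = √((-88029 - 107940) - 143590) - 235020 = √(-195969 - 143590) - 235020 = √(-339559) - 235020 = I*√339559 - 235020 = -235020 + I*√339559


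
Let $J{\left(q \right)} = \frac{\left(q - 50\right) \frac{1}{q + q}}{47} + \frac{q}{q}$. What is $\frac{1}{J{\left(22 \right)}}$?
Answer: $\frac{517}{510} \approx 1.0137$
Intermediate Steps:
$J{\left(q \right)} = 1 + \frac{-50 + q}{94 q}$ ($J{\left(q \right)} = \frac{-50 + q}{2 q} \frac{1}{47} + 1 = \frac{-50 + q}{94 q} + 1 = 1 + \frac{-50 + q}{94 q}$)
$\frac{1}{J{\left(22 \right)}} = \frac{1}{\frac{5}{94} \cdot \frac{1}{22} \left(-10 + 19 \cdot 22\right)} = \frac{1}{\frac{5}{94} \cdot \frac{1}{22} \left(-10 + 418\right)} = \frac{1}{\frac{5}{94} \cdot \frac{1}{22} \cdot 408} = \frac{1}{\frac{510}{517}} = \frac{517}{510}$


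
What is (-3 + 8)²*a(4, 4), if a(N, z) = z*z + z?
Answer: 500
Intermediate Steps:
a(N, z) = z + z² (a(N, z) = z² + z = z + z²)
(-3 + 8)²*a(4, 4) = (-3 + 8)²*(4*(1 + 4)) = 5²*(4*5) = 25*20 = 500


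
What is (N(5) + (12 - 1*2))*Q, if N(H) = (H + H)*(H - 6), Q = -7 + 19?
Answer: 0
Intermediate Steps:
Q = 12
N(H) = 2*H*(-6 + H) (N(H) = (2*H)*(-6 + H) = 2*H*(-6 + H))
(N(5) + (12 - 1*2))*Q = (2*5*(-6 + 5) + (12 - 1*2))*12 = (2*5*(-1) + (12 - 2))*12 = (-10 + 10)*12 = 0*12 = 0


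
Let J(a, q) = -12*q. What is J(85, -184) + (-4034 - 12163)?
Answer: -13989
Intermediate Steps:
J(85, -184) + (-4034 - 12163) = -12*(-184) + (-4034 - 12163) = 2208 - 16197 = -13989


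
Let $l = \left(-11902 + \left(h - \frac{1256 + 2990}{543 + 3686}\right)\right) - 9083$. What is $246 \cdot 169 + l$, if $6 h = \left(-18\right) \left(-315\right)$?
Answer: $\frac{91063040}{4229} \approx 21533.0$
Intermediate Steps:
$h = 945$ ($h = \frac{\left(-18\right) \left(-315\right)}{6} = \frac{1}{6} \cdot 5670 = 945$)
$l = - \frac{84753406}{4229}$ ($l = \left(-11902 + \left(945 - \frac{1256 + 2990}{543 + 3686}\right)\right) - 9083 = \left(-11902 + \left(945 - \frac{4246}{4229}\right)\right) - 9083 = \left(-11902 + \frac{3992159}{4229}\right) - 9083 = - \frac{46341399}{4229} - 9083 = - \frac{84753406}{4229} \approx -20041.0$)
$246 \cdot 169 + l = 246 \cdot 169 - \frac{84753406}{4229} = 41574 - \frac{84753406}{4229} = \frac{91063040}{4229}$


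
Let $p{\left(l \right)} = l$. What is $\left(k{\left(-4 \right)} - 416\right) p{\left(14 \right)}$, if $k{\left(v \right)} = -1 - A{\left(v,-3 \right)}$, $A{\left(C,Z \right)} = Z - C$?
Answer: $-5852$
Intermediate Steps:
$k{\left(v \right)} = 2 + v$ ($k{\left(v \right)} = -1 - \left(-3 - v\right) = -1 + \left(3 + v\right) = 2 + v$)
$\left(k{\left(-4 \right)} - 416\right) p{\left(14 \right)} = \left(\left(2 - 4\right) - 416\right) 14 = \left(-2 - 416\right) 14 = \left(-418\right) 14 = -5852$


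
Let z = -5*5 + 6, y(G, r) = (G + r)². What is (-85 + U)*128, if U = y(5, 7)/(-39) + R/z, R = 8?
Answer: -2817408/247 ≈ -11407.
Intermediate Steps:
z = -19 (z = -25 + 6 = -19)
U = -1016/247 (U = (5 + 7)²/(-39) + 8/(-19) = 12²*(-1/39) + 8*(-1/19) = 144*(-1/39) - 8/19 = -48/13 - 8/19 = -1016/247 ≈ -4.1134)
(-85 + U)*128 = (-85 - 1016/247)*128 = -22011/247*128 = -2817408/247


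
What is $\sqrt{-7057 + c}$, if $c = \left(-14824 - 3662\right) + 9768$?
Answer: $5 i \sqrt{631} \approx 125.6 i$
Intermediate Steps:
$c = -8718$ ($c = -18486 + 9768 = -8718$)
$\sqrt{-7057 + c} = \sqrt{-7057 - 8718} = \sqrt{-15775} = 5 i \sqrt{631}$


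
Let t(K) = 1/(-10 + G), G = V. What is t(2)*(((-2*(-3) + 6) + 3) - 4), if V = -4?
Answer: -11/14 ≈ -0.78571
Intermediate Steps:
G = -4
t(K) = -1/14 (t(K) = 1/(-10 - 4) = 1/(-14) = -1/14)
t(2)*(((-2*(-3) + 6) + 3) - 4) = -(((-2*(-3) + 6) + 3) - 4)/14 = -(((6 + 6) + 3) - 4)/14 = -((12 + 3) - 4)/14 = -(15 - 4)/14 = -1/14*11 = -11/14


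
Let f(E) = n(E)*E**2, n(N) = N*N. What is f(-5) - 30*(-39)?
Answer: 1795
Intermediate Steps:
n(N) = N**2
f(E) = E**4 (f(E) = E**2*E**2 = E**4)
f(-5) - 30*(-39) = (-5)**4 - 30*(-39) = 625 + 1170 = 1795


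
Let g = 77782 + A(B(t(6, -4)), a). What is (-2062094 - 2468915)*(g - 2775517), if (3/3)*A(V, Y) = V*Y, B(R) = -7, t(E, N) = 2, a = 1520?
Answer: 12271671500375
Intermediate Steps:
A(V, Y) = V*Y
g = 67142 (g = 77782 - 7*1520 = 77782 - 10640 = 67142)
(-2062094 - 2468915)*(g - 2775517) = (-2062094 - 2468915)*(67142 - 2775517) = -4531009*(-2708375) = 12271671500375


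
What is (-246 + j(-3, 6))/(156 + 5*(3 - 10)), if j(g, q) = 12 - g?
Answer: -21/11 ≈ -1.9091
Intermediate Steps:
(-246 + j(-3, 6))/(156 + 5*(3 - 10)) = (-246 + (12 - 1*(-3)))/(156 + 5*(3 - 10)) = (-246 + (12 + 3))/(156 + 5*(-7)) = (-246 + 15)/(156 - 35) = -231/121 = -231*1/121 = -21/11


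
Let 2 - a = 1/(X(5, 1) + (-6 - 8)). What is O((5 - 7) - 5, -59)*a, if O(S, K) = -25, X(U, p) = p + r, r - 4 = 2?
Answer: -375/7 ≈ -53.571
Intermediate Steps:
r = 6 (r = 4 + 2 = 6)
X(U, p) = 6 + p (X(U, p) = p + 6 = 6 + p)
a = 15/7 (a = 2 - 1/((6 + 1) + (-6 - 8)) = 2 - 1/(7 - 14) = 2 - 1/(-7) = 2 - 1*(-⅐) = 2 + ⅐ = 15/7 ≈ 2.1429)
O((5 - 7) - 5, -59)*a = -25*15/7 = -375/7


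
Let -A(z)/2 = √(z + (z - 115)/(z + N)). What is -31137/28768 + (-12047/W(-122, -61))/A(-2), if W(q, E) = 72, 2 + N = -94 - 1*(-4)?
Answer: -31137/28768 - 12047*I*√6674/10224 ≈ -1.0823 - 96.261*I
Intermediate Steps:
N = -92 (N = -2 + (-94 - 1*(-4)) = -2 + (-94 + 4) = -2 - 90 = -92)
A(z) = -2*√(z + (-115 + z)/(-92 + z)) (A(z) = -2*√(z + (z - 115)/(z - 92)) = -2*√(z + (-115 + z)/(-92 + z)))
-31137/28768 + (-12047/W(-122, -61))/A(-2) = -31137/28768 + (-12047/72)/((-2*√(-115 - 2 - 2*(-92 - 2))*(I*√94/94))) = -31137*1/28768 + (-12047*1/72)/((-2*√(-115 - 2 - 2*(-94))*(I*√94/94))) = -31137/28768 - 12047*I*√94/(2*√(-115 - 2 + 188))/72 = -31137/28768 - 12047*I*√6674/142/72 = -31137/28768 - 12047*I*√6674/10224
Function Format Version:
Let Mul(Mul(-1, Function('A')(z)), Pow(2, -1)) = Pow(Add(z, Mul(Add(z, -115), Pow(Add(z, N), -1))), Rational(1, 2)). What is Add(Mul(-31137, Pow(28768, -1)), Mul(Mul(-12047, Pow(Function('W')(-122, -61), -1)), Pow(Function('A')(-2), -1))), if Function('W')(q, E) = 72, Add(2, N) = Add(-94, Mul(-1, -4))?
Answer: Add(Rational(-31137, 28768), Mul(Rational(-12047, 10224), I, Pow(6674, Rational(1, 2)))) ≈ Add(-1.0823, Mul(-96.261, I))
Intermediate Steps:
N = -92 (N = Add(-2, Add(-94, Mul(-1, -4))) = Add(-2, Add(-94, 4)) = Add(-2, -90) = -92)
Function('A')(z) = Mul(-2, Pow(Add(z, Mul(Pow(Add(-92, z), -1), Add(-115, z))), Rational(1, 2))) (Function('A')(z) = Mul(-2, Pow(Add(z, Mul(Add(z, -115), Pow(Add(z, -92), -1))), Rational(1, 2))) = Mul(-2, Pow(Add(z, Mul(Add(-115, z), Pow(Add(-92, z), -1))), Rational(1, 2))) = Mul(-2, Pow(Add(z, Mul(Pow(Add(-92, z), -1), Add(-115, z))), Rational(1, 2))))
Add(Mul(-31137, Pow(28768, -1)), Mul(Mul(-12047, Pow(Function('W')(-122, -61), -1)), Pow(Function('A')(-2), -1))) = Add(Mul(-31137, Pow(28768, -1)), Mul(Mul(-12047, Pow(72, -1)), Pow(Mul(-2, Pow(Mul(Pow(Add(-92, -2), -1), Add(-115, -2, Mul(-2, Add(-92, -2)))), Rational(1, 2))), -1))) = Add(Mul(-31137, Rational(1, 28768)), Mul(Mul(-12047, Rational(1, 72)), Pow(Mul(-2, Pow(Mul(Pow(-94, -1), Add(-115, -2, Mul(-2, -94))), Rational(1, 2))), -1))) = Add(Rational(-31137, 28768), Mul(Rational(-12047, 72), Pow(Mul(-2, Pow(Mul(Rational(-1, 94), Add(-115, -2, 188)), Rational(1, 2))), -1))) = Add(Rational(-31137, 28768), Mul(Rational(-12047, 72), Pow(Mul(-2, Pow(Mul(Rational(-1, 94), 71), Rational(1, 2))), -1))) = Add(Rational(-31137, 28768), Mul(Rational(-12047, 72), Pow(Mul(-2, Pow(Rational(-71, 94), Rational(1, 2))), -1))) = Add(Rational(-31137, 28768), Mul(Rational(-12047, 72), Pow(Mul(-2, Mul(Rational(1, 94), I, Pow(6674, Rational(1, 2)))), -1))) = Add(Rational(-31137, 28768), Mul(Rational(-12047, 72), Pow(Mul(Rational(-1, 47), I, Pow(6674, Rational(1, 2))), -1))) = Add(Rational(-31137, 28768), Mul(Rational(-12047, 72), Mul(Rational(1, 142), I, Pow(6674, Rational(1, 2))))) = Add(Rational(-31137, 28768), Mul(Rational(-12047, 10224), I, Pow(6674, Rational(1, 2))))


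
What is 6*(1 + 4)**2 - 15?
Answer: 135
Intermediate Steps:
6*(1 + 4)**2 - 15 = 6*5**2 - 15 = 6*25 - 15 = 150 - 15 = 135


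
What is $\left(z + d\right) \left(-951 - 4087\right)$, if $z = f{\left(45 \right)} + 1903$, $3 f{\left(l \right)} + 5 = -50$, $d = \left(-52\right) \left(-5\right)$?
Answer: $- \frac{32414492}{3} \approx -1.0805 \cdot 10^{7}$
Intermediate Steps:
$d = 260$
$f{\left(l \right)} = - \frac{55}{3}$ ($f{\left(l \right)} = - \frac{5}{3} + \frac{1}{3} \left(-50\right) = - \frac{5}{3} - \frac{50}{3} = - \frac{55}{3}$)
$z = \frac{5654}{3}$ ($z = - \frac{55}{3} + 1903 = \frac{5654}{3} \approx 1884.7$)
$\left(z + d\right) \left(-951 - 4087\right) = \left(\frac{5654}{3} + 260\right) \left(-951 - 4087\right) = \frac{6434}{3} \left(-5038\right) = - \frac{32414492}{3}$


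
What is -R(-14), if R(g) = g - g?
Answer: 0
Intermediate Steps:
R(g) = 0
-R(-14) = -1*0 = 0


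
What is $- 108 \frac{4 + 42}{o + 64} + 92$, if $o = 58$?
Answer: $\frac{3128}{61} \approx 51.279$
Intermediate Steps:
$- 108 \frac{4 + 42}{o + 64} + 92 = - 108 \frac{4 + 42}{58 + 64} + 92 = - 108 \cdot \frac{46}{122} + 92 = - 108 \cdot 46 \cdot \frac{1}{122} + 92 = \left(-108\right) \frac{23}{61} + 92 = - \frac{2484}{61} + 92 = \frac{3128}{61}$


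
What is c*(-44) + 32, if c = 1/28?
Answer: 213/7 ≈ 30.429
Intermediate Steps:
c = 1/28 ≈ 0.035714
c*(-44) + 32 = (1/28)*(-44) + 32 = -11/7 + 32 = 213/7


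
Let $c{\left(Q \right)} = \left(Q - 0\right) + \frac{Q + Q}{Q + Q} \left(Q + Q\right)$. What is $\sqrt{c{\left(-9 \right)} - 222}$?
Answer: $i \sqrt{249} \approx 15.78 i$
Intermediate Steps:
$c{\left(Q \right)} = 3 Q$ ($c{\left(Q \right)} = \left(Q + 0\right) + \frac{2 Q}{2 Q} 2 Q = Q + 2 Q \frac{1}{2 Q} 2 Q = Q + 1 \cdot 2 Q = Q + 2 Q = 3 Q$)
$\sqrt{c{\left(-9 \right)} - 222} = \sqrt{3 \left(-9\right) - 222} = \sqrt{-27 - 222} = \sqrt{-249} = i \sqrt{249}$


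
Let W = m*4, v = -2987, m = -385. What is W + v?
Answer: -4527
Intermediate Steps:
W = -1540 (W = -385*4 = -1540)
W + v = -1540 - 2987 = -4527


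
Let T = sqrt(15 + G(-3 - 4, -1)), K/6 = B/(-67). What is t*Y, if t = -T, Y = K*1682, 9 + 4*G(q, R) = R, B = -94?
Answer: -2371620*sqrt(2)/67 ≈ -50059.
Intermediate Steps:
G(q, R) = -9/4 + R/4
K = 564/67 (K = 6*(-94/(-67)) = 6*(-94*(-1/67)) = 6*(94/67) = 564/67 ≈ 8.4179)
T = 5*sqrt(2)/2 (T = sqrt(15 + (-9/4 + (1/4)*(-1))) = sqrt(15 + (-9/4 - 1/4)) = sqrt(15 - 5/2) = sqrt(25/2) = 5*sqrt(2)/2 ≈ 3.5355)
Y = 948648/67 (Y = (564/67)*1682 = 948648/67 ≈ 14159.)
t = -5*sqrt(2)/2 ≈ -3.5355
t*Y = -5*sqrt(2)/2*(948648/67) = -2371620*sqrt(2)/67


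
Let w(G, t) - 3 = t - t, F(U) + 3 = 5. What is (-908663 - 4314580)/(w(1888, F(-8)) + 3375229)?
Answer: -5223243/3375232 ≈ -1.5475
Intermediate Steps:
F(U) = 2 (F(U) = -3 + 5 = 2)
w(G, t) = 3 (w(G, t) = 3 + (t - t) = 3 + 0 = 3)
(-908663 - 4314580)/(w(1888, F(-8)) + 3375229) = (-908663 - 4314580)/(3 + 3375229) = -5223243/3375232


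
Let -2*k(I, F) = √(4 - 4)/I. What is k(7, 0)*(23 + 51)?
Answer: 0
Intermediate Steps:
k(I, F) = 0 (k(I, F) = -√(4 - 4)/(2*I) = -√0/(2*I) = -0/I = -½*0 = 0)
k(7, 0)*(23 + 51) = 0*(23 + 51) = 0*74 = 0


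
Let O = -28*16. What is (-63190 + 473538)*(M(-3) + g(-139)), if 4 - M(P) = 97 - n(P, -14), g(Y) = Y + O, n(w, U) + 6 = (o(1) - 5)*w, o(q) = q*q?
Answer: -276574552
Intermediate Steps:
o(q) = q²
O = -448
n(w, U) = -6 - 4*w (n(w, U) = -6 + (1² - 5)*w = -6 + (1 - 5)*w = -6 - 4*w)
g(Y) = -448 + Y (g(Y) = Y - 448 = -448 + Y)
M(P) = -99 - 4*P (M(P) = 4 - (97 - (-6 - 4*P)) = 4 - (97 + (6 + 4*P)) = 4 - (103 + 4*P) = 4 + (-103 - 4*P) = -99 - 4*P)
(-63190 + 473538)*(M(-3) + g(-139)) = (-63190 + 473538)*((-99 - 4*(-3)) + (-448 - 139)) = 410348*((-99 + 12) - 587) = 410348*(-87 - 587) = 410348*(-674) = -276574552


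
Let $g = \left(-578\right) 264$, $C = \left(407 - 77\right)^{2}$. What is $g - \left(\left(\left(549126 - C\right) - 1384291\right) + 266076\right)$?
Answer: $525397$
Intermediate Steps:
$C = 108900$ ($C = 330^{2} = 108900$)
$g = -152592$
$g - \left(\left(\left(549126 - C\right) - 1384291\right) + 266076\right) = -152592 - \left(\left(\left(549126 - 108900\right) - 1384291\right) + 266076\right) = -152592 - \left(\left(440226 - 1384291\right) + 266076\right) = -152592 - \left(-944065 + 266076\right) = -152592 - -677989 = -152592 + 677989 = 525397$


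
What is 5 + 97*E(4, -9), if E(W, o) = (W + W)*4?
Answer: 3109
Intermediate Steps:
E(W, o) = 8*W (E(W, o) = (2*W)*4 = 8*W)
5 + 97*E(4, -9) = 5 + 97*(8*4) = 5 + 97*32 = 5 + 3104 = 3109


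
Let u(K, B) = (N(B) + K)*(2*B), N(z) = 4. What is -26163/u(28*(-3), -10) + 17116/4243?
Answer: -83624009/6788800 ≈ -12.318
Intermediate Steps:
u(K, B) = 2*B*(4 + K) (u(K, B) = (4 + K)*(2*B) = 2*B*(4 + K))
-26163/u(28*(-3), -10) + 17116/4243 = -26163*(-1/(20*(4 + 28*(-3)))) + 17116/4243 = -26163*(-1/(20*(4 - 84))) + 17116*(1/4243) = -26163/(2*(-10)*(-80)) + 17116/4243 = -26163/1600 + 17116/4243 = -83624009/6788800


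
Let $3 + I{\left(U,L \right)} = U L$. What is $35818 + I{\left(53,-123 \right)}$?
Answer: $29296$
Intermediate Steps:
$I{\left(U,L \right)} = -3 + L U$ ($I{\left(U,L \right)} = -3 + U L = -3 + L U$)
$35818 + I{\left(53,-123 \right)} = 35818 - 6522 = 29296$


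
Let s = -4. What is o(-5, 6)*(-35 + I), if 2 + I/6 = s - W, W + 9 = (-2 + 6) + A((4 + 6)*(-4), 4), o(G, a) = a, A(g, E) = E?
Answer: -390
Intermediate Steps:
W = -1 (W = -9 + ((-2 + 6) + 4) = -9 + (4 + 4) = -9 + 8 = -1)
I = -30 (I = -12 + 6*(-4 - 1*(-1)) = -12 + 6*(-4 + 1) = -12 + 6*(-3) = -12 - 18 = -30)
o(-5, 6)*(-35 + I) = 6*(-35 - 30) = 6*(-65) = -390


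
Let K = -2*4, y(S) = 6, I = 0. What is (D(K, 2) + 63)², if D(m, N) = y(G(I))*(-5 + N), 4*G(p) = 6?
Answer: 2025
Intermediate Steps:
G(p) = 3/2 (G(p) = (¼)*6 = 3/2)
K = -8
D(m, N) = -30 + 6*N (D(m, N) = 6*(-5 + N) = -30 + 6*N)
(D(K, 2) + 63)² = ((-30 + 6*2) + 63)² = ((-30 + 12) + 63)² = (-18 + 63)² = 45² = 2025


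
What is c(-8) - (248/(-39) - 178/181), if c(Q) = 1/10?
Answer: 525359/70590 ≈ 7.4424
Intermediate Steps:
c(Q) = ⅒
c(-8) - (248/(-39) - 178/181) = ⅒ - (248/(-39) - 178/181) = ⅒ - (248*(-1/39) - 178*1/181) = ⅒ - (-248/39 - 178/181) = ⅒ - 1*(-51830/7059) = ⅒ + 51830/7059 = 525359/70590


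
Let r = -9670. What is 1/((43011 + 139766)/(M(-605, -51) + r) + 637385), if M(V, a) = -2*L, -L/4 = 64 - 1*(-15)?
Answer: 9038/5760502853 ≈ 1.5690e-6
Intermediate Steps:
L = -316 (L = -4*(64 - 1*(-15)) = -4*(64 + 15) = -4*79 = -316)
M(V, a) = 632 (M(V, a) = -2*(-316) = 632)
1/((43011 + 139766)/(M(-605, -51) + r) + 637385) = 1/((43011 + 139766)/(632 - 9670) + 637385) = 1/(182777/(-9038) + 637385) = 1/(182777*(-1/9038) + 637385) = 1/(-182777/9038 + 637385) = 1/(5760502853/9038) = 9038/5760502853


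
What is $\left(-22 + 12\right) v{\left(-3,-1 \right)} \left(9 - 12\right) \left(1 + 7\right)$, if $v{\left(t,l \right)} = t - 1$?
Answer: $-960$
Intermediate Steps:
$v{\left(t,l \right)} = -1 + t$
$\left(-22 + 12\right) v{\left(-3,-1 \right)} \left(9 - 12\right) \left(1 + 7\right) = \left(-22 + 12\right) \left(-1 - 3\right) \left(9 - 12\right) \left(1 + 7\right) = \left(-10\right) \left(-4\right) \left(\left(-3\right) 8\right) = 40 \left(-24\right) = -960$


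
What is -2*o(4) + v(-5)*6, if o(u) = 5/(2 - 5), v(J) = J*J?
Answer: 460/3 ≈ 153.33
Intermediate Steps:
v(J) = J²
o(u) = -5/3 (o(u) = 5/(-3) = -⅓*5 = -5/3)
-2*o(4) + v(-5)*6 = -2*(-5/3) + (-5)²*6 = 10/3 + 25*6 = 10/3 + 150 = 460/3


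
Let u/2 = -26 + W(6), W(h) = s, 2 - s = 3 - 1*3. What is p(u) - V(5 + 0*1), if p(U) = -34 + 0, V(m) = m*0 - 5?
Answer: -29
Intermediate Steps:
s = 2 (s = 2 - (3 - 1*3) = 2 - (3 - 3) = 2 - 1*0 = 2 + 0 = 2)
W(h) = 2
V(m) = -5 (V(m) = 0 - 5 = -5)
u = -48 (u = 2*(-26 + 2) = 2*(-24) = -48)
p(U) = -34
p(u) - V(5 + 0*1) = -34 - 1*(-5) = -34 + 5 = -29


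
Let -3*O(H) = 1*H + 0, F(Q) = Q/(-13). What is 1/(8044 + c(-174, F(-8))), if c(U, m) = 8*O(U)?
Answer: 1/8508 ≈ 0.00011754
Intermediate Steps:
F(Q) = -Q/13 (F(Q) = Q*(-1/13) = -Q/13)
O(H) = -H/3 (O(H) = -(1*H + 0)/3 = -(H + 0)/3 = -H/3)
c(U, m) = -8*U/3 (c(U, m) = 8*(-U/3) = -8*U/3)
1/(8044 + c(-174, F(-8))) = 1/(8044 - 8/3*(-174)) = 1/(8044 + 464) = 1/8508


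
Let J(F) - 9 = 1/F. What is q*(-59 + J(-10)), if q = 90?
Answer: -4509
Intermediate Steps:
J(F) = 9 + 1/F
q*(-59 + J(-10)) = 90*(-59 + (9 + 1/(-10))) = 90*(-59 + (9 - ⅒)) = 90*(-59 + 89/10) = 90*(-501/10) = -4509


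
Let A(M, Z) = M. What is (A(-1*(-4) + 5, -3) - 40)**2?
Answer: 961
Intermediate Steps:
(A(-1*(-4) + 5, -3) - 40)**2 = ((-1*(-4) + 5) - 40)**2 = ((4 + 5) - 40)**2 = (9 - 40)**2 = (-31)**2 = 961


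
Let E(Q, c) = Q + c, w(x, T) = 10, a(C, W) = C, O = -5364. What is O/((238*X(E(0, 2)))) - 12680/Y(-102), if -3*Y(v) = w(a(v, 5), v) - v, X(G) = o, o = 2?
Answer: 78153/238 ≈ 328.37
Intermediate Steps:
X(G) = 2
Y(v) = -10/3 + v/3 (Y(v) = -(10 - v)/3 = -10/3 + v/3)
O/((238*X(E(0, 2)))) - 12680/Y(-102) = -5364/(238*2) - 12680/(-10/3 + (1/3)*(-102)) = -5364/476 - 12680/(-10/3 - 34) = -5364*1/476 - 12680/(-112/3) = -1341/119 - 12680*(-3/112) = -1341/119 + 4755/14 = 78153/238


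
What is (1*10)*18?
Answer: 180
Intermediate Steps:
(1*10)*18 = 10*18 = 180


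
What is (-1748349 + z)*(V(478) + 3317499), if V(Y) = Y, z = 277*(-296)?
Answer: -6073029340157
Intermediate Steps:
z = -81992
(-1748349 + z)*(V(478) + 3317499) = (-1748349 - 81992)*(478 + 3317499) = -1830341*3317977 = -6073029340157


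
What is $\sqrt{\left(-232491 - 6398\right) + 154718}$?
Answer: $i \sqrt{84171} \approx 290.12 i$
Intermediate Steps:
$\sqrt{\left(-232491 - 6398\right) + 154718} = \sqrt{-238889 + 154718} = \sqrt{-84171} = i \sqrt{84171}$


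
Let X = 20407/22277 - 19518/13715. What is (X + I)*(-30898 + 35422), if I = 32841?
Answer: 3491736221621352/23502235 ≈ 1.4857e+8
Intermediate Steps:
X = -154920481/305529055 (X = 20407*(1/22277) - 19518*1/13715 = 20407/22277 - 19518/13715 = -154920481/305529055 ≈ -0.50706)
(X + I)*(-30898 + 35422) = (-154920481/305529055 + 32841)*(-30898 + 35422) = (10033724774774/305529055)*4524 = 3491736221621352/23502235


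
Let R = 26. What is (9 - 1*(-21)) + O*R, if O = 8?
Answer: 238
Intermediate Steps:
(9 - 1*(-21)) + O*R = (9 - 1*(-21)) + 8*26 = (9 + 21) + 208 = 30 + 208 = 238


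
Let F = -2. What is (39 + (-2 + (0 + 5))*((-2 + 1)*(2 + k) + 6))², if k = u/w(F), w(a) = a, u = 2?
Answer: 2916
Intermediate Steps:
k = -1 (k = 2/(-2) = 2*(-½) = -1)
(39 + (-2 + (0 + 5))*((-2 + 1)*(2 + k) + 6))² = (39 + (-2 + (0 + 5))*((-2 + 1)*(2 - 1) + 6))² = (39 + (-2 + 5)*(-1*1 + 6))² = (39 + 3*(-1 + 6))² = (39 + 3*5)² = (39 + 15)² = 54² = 2916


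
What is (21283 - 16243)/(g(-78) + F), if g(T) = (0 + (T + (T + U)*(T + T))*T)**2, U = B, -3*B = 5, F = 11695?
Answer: 1008/185589380339 ≈ 5.4313e-9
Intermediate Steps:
B = -5/3 (B = -1/3*5 = -5/3 ≈ -1.6667)
U = -5/3 ≈ -1.6667
g(T) = T**2*(T + 2*T*(-5/3 + T))**2 (g(T) = (0 + (T + (T - 5/3)*(T + T))*T)**2 = (0 + (T + (-5/3 + T)*(2*T))*T)**2 = (0 + (T + 2*T*(-5/3 + T))*T)**2 = (0 + T*(T + 2*T*(-5/3 + T)))**2 = (T*(T + 2*T*(-5/3 + T)))**2 = T**2*(T + 2*T*(-5/3 + T))**2)
(21283 - 16243)/(g(-78) + F) = (21283 - 16243)/((1/9)*(-78)**4*(-7 + 6*(-78))**2 + 11695) = 5040/((1/9)*37015056*(-7 - 468)**2 + 11695) = 5040/((1/9)*37015056*(-475)**2 + 11695) = 5040/((1/9)*37015056*225625 + 11695) = 5040/(927946890000 + 11695) = 5040/927946901695 = 5040*(1/927946901695) = 1008/185589380339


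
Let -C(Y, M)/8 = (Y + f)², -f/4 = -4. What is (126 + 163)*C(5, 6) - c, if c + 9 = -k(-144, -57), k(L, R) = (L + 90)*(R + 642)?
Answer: -1051173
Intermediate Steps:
f = 16 (f = -4*(-4) = 16)
k(L, R) = (90 + L)*(642 + R)
C(Y, M) = -8*(16 + Y)² (C(Y, M) = -8*(Y + 16)² = -8*(16 + Y)²)
c = 31581 (c = -9 - (57780 + 90*(-57) + 642*(-144) - 144*(-57)) = -9 - (57780 - 5130 - 92448 + 8208) = -9 - 1*(-31590) = -9 + 31590 = 31581)
(126 + 163)*C(5, 6) - c = (126 + 163)*(-8*(16 + 5)²) - 1*31581 = 289*(-8*21²) - 31581 = 289*(-8*441) - 31581 = 289*(-3528) - 31581 = -1019592 - 31581 = -1051173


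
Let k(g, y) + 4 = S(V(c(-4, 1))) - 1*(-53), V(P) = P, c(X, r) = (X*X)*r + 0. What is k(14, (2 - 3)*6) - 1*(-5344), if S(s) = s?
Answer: 5409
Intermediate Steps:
c(X, r) = r*X² (c(X, r) = X²*r + 0 = r*X² + 0 = r*X²)
k(g, y) = 65 (k(g, y) = -4 + (1*(-4)² - 1*(-53)) = -4 + (1*16 + 53) = -4 + (16 + 53) = -4 + 69 = 65)
k(14, (2 - 3)*6) - 1*(-5344) = 65 - 1*(-5344) = 65 + 5344 = 5409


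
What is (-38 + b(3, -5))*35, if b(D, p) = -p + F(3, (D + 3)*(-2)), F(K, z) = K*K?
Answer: -840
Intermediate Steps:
F(K, z) = K**2
b(D, p) = 9 - p (b(D, p) = -p + 3**2 = -p + 9 = 9 - p)
(-38 + b(3, -5))*35 = (-38 + (9 - 1*(-5)))*35 = (-38 + (9 + 5))*35 = (-38 + 14)*35 = -24*35 = -840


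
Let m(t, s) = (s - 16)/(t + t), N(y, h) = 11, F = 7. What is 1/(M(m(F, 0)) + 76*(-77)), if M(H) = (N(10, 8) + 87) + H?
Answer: -7/40286 ≈ -0.00017376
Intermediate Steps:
m(t, s) = (-16 + s)/(2*t) (m(t, s) = (-16 + s)/((2*t)) = (-16 + s)*(1/(2*t)) = (-16 + s)/(2*t))
M(H) = 98 + H (M(H) = (11 + 87) + H = 98 + H)
1/(M(m(F, 0)) + 76*(-77)) = 1/((98 + (1/2)*(-16 + 0)/7) + 76*(-77)) = 1/((98 + (1/2)*(1/7)*(-16)) - 5852) = 1/((98 - 8/7) - 5852) = 1/(678/7 - 5852) = 1/(-40286/7) = -7/40286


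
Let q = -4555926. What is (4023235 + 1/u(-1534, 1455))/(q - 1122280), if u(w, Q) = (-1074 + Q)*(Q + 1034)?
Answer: -1907634979808/2692346926827 ≈ -0.70854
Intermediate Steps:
u(w, Q) = (-1074 + Q)*(1034 + Q)
(4023235 + 1/u(-1534, 1455))/(q - 1122280) = (4023235 + 1/(-1110516 + 1455**2 - 40*1455))/(-4555926 - 1122280) = (4023235 + 1/(-1110516 + 2117025 - 58200))/(-5678206) = (4023235 + 1/948309)*(-1/5678206) = (3815269959616/948309)*(-1/5678206) = -1907634979808/2692346926827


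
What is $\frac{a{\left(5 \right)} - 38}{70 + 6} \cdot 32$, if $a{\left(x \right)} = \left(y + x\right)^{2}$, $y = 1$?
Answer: $- \frac{16}{19} \approx -0.8421$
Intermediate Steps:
$a{\left(x \right)} = \left(1 + x\right)^{2}$
$\frac{a{\left(5 \right)} - 38}{70 + 6} \cdot 32 = \frac{\left(1 + 5\right)^{2} - 38}{70 + 6} \cdot 32 = \frac{6^{2} - 38}{76} \cdot 32 = \frac{36 - 38}{76} \cdot 32 = \frac{1}{76} \left(-2\right) 32 = \left(- \frac{1}{38}\right) 32 = - \frac{16}{19}$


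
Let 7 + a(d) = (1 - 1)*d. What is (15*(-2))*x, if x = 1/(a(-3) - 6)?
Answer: 30/13 ≈ 2.3077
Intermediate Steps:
a(d) = -7 (a(d) = -7 + (1 - 1)*d = -7 + 0*d = -7 + 0 = -7)
x = -1/13 (x = 1/(-7 - 6) = 1/(-13) = -1/13 ≈ -0.076923)
(15*(-2))*x = (15*(-2))*(-1/13) = -30*(-1/13) = 30/13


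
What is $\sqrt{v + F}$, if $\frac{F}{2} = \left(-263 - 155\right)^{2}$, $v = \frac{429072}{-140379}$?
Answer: $\frac{2 \sqrt{191284838447830}}{46793} \approx 591.14$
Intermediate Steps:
$v = - \frac{143024}{46793}$ ($v = 429072 \left(- \frac{1}{140379}\right) = - \frac{143024}{46793} \approx -3.0565$)
$F = 349448$ ($F = 2 \left(-263 - 155\right)^{2} = 2 \left(-418\right)^{2} = 2 \cdot 174724 = 349448$)
$\sqrt{v + F} = \sqrt{- \frac{143024}{46793} + 349448} = \sqrt{\frac{16351577240}{46793}} = \frac{2 \sqrt{191284838447830}}{46793}$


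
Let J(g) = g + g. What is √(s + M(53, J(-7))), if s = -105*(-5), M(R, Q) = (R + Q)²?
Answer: √2046 ≈ 45.233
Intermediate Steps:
J(g) = 2*g
M(R, Q) = (Q + R)²
s = 525
√(s + M(53, J(-7))) = √(525 + (2*(-7) + 53)²) = √(525 + (-14 + 53)²) = √(525 + 39²) = √(525 + 1521) = √2046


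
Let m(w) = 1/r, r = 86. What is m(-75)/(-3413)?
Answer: -1/293518 ≈ -3.4069e-6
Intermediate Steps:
m(w) = 1/86
m(-75)/(-3413) = (1/86)/(-3413) = (1/86)*(-1/3413) = -1/293518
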